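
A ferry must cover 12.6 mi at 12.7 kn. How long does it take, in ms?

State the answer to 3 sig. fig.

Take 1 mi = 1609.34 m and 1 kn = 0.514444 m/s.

3.10×10⁶ ms

12.6 mi × 1609.34 → 20277.7 m
12.7 kn × 0.514444 → 6.53344 m/s
t = d / v = 20277.7 m / 6.53344 m/s = 3103.68 s
3103.68 s ÷ (0.001 s/ms) = 3.10368×10⁶ ms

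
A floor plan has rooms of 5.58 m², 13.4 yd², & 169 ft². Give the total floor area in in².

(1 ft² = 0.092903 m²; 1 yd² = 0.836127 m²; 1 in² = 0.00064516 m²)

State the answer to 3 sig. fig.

5.04×10⁴ in²

5.58 m² (already m²)
13.4 yd² × 0.836127 = 11.2041 m²
169 ft² × 0.092903 = 15.7006 m²
Sum: 5.58 + 11.2041 + 15.7006 = 32.4847 m²
In in²: 32.4847 / 0.00064516 = 50351.4 in²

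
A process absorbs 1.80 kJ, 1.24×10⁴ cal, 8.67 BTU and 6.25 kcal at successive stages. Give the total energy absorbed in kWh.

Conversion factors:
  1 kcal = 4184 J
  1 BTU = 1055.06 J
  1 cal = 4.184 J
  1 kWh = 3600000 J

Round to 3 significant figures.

0.0247 kWh

1.80 kJ × 1000 = 1800 J
1.24×10⁴ cal × 4.184 = 51881.6 J
8.67 BTU × 1055.06 = 9147.37 J
6.25 kcal × 4184 = 26150 J
Combined: 1800 + 51881.6 + 9147.37 + 26150 = 88979 J
In kWh: 88979 / 3600000 = 0.0247164 kWh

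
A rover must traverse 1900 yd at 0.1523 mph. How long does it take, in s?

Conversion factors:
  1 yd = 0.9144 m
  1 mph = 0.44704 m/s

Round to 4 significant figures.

1900 yd × 0.9144 = 1737.36 m
0.1523 mph × 0.44704 = 0.0680842 m/s
t = d / v = 1737.36 m / 0.0680842 m/s = 25517.8 s

2.552×10⁴ s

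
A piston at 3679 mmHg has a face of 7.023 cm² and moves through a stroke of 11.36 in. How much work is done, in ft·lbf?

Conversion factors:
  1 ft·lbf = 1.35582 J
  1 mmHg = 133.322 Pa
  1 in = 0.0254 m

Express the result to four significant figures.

73.31 ft·lbf

3679 mmHg → 490492 Pa
7.023 cm² → 7.023×10⁻⁴ m²
F = P × A = 490492 × 7.023×10⁻⁴ = 344.473 N
11.36 in → 0.288544 m
W = F × d = 344.473 × 0.288544 = 99.3956 J
In ft·lbf: 99.3956 / 1.35582 = 73.3103 ft·lbf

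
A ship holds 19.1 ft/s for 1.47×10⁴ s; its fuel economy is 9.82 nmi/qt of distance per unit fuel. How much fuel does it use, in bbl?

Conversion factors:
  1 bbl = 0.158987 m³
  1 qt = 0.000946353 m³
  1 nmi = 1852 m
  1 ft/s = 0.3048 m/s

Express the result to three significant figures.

19.1 ft/s → 5.82168 m/s
d = v × t = 5.82168 × 14700 = 85578.7 m
9.82 nmi/qt → 1.92176×10⁷ m/m³
V = d / (distance per unit fuel) = 85578.7 / 1.92176×10⁷ = 0.00445314 m³
In bbl: 0.00445314 / 0.158987 = 0.0280095 bbl

0.0280 bbl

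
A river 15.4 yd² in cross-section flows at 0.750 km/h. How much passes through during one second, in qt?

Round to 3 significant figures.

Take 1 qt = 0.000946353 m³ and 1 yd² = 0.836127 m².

2830 qt

0.750 km/h × (1/3.6) → 0.208333 m/s
15.4 yd² × 0.836127 → 12.8764 m²
V = v × A × t = 0.208333 m/s × 12.8764 m² × 1 s = 2.68258 m³
2.68258 m³ ÷ (0.000946353 m³/qt) = 2834.65 qt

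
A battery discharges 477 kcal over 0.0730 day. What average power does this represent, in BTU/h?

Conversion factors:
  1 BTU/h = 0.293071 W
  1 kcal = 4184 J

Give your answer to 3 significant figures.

477 kcal × 4184 → 1.99577×10⁶ J
0.0730 day × 86400 → 6307.2 s
P = E / t = 1.99577×10⁶ J / 6307.2 s = 316.427 W
316.427 W ÷ (0.293071 W/BTU/h) = 1079.69 BTU/h

1080 BTU/h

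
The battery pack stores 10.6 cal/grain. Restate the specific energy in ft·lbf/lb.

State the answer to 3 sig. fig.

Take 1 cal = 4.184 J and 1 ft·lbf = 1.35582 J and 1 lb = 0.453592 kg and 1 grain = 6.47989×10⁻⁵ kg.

10.6 cal/grain × 4.184 J/cal ÷ 6.47989×10⁻⁵ kg/grain = 684431 J/kg
684431 J/kg ÷ 1.35582 J/ft·lbf × 0.453592 kg/lb = 228978 ft·lbf/lb

2.29×10⁵ ft·lbf/lb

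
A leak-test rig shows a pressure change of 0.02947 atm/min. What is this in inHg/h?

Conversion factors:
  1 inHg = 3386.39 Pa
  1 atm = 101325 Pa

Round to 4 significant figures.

0.02947 atm/min × 101325 Pa/atm ÷ 60 s/min = 49.7675 Pa/s
49.7675 Pa/s ÷ 3386.39 Pa/inHg × 3600 s/h = 52.9068 inHg/h

52.91 inHg/h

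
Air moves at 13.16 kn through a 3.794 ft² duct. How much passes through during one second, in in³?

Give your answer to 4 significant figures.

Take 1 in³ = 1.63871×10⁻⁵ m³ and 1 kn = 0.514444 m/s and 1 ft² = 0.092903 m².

13.16 kn × 0.514444 = 6.77008 m/s
3.794 ft² × 0.092903 = 0.352474 m²
V = v × A × t = 6.77008 m/s × 0.352474 m² × 1 s = 2.38628 m³
2.38628 m³ ÷ (1.63871×10⁻⁵ m³/in³) = 145619 in³

1.456×10⁵ in³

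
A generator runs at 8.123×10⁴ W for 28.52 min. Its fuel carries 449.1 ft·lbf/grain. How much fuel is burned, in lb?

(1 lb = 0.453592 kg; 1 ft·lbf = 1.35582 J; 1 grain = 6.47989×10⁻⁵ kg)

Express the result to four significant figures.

32.61 lb

28.52 min → 1711.2 s
E = P × t = 81230 × 1711.2 = 1.39001×10⁸ J
449.1 ft·lbf/grain → 9.39675×10⁶ J/kg
m = E / e_s = 1.39001×10⁸ / 9.39675×10⁶ = 14.7925 kg
In lb: 14.7925 / 0.453592 = 32.6119 lb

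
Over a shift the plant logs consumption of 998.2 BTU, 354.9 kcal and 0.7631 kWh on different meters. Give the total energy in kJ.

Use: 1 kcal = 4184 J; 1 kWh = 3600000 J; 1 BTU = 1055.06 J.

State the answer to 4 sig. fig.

5285 kJ

998.2 BTU × 1055.06 = 1.05316×10⁶ J
354.9 kcal × 4184 = 1.4849×10⁶ J
0.7631 kWh × 3600000 = 2.74716×10⁶ J
Combined: 1.05316×10⁶ + 1.4849×10⁶ + 2.74716×10⁶ = 5.28522×10⁶ J
In kJ: 5.28522×10⁶ / 1000 = 5285.22 kJ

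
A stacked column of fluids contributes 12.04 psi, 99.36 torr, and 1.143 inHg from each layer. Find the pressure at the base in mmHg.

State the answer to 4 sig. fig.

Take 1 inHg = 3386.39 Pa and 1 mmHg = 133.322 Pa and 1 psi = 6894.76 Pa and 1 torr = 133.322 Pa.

12.04 psi × 6894.76 → 83012.9 Pa
99.36 torr × 133.322 → 13246.9 Pa
1.143 inHg × 3386.39 → 3870.64 Pa
Total: 83012.9 + 13246.9 + 3870.64 = 100130 Pa
In mmHg: 100130 / 133.322 = 751.039 mmHg

751.0 mmHg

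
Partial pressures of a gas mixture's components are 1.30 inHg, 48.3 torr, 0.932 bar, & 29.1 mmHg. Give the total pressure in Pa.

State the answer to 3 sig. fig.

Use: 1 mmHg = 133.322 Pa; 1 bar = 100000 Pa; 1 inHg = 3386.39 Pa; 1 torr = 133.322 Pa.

1.08×10⁵ Pa

1.30 inHg × 3386.39 = 4402.31 Pa
48.3 torr × 133.322 = 6439.45 Pa
0.932 bar × 100000 = 93200 Pa
29.1 mmHg × 133.322 = 3879.67 Pa
Sum: 4402.31 + 6439.45 + 93200 + 3879.67 = 107921 Pa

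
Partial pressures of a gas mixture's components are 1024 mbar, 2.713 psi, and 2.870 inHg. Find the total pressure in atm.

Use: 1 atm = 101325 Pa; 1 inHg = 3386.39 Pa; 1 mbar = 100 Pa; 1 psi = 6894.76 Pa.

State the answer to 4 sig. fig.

1.291 atm

1024 mbar × 100 → 102400 Pa
2.713 psi × 6894.76 → 18705.5 Pa
2.870 inHg × 3386.39 → 9718.94 Pa
Combined: 102400 + 18705.5 + 9718.94 = 130824 Pa
In atm: 130824 / 101325 = 1.29113 atm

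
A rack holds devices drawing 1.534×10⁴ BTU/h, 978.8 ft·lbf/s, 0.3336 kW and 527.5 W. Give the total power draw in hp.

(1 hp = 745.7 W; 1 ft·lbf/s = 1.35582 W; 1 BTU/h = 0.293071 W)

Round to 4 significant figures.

1.534×10⁴ BTU/h × 0.293071 = 4495.71 W
978.8 ft·lbf/s × 1.35582 = 1327.08 W
0.3336 kW × 1000 = 333.6 W
527.5 W (already W)
Sum: 4495.71 + 1327.08 + 333.6 + 527.5 = 6683.89 W
In hp: 6683.89 / 745.7 = 8.96324 hp

8.963 hp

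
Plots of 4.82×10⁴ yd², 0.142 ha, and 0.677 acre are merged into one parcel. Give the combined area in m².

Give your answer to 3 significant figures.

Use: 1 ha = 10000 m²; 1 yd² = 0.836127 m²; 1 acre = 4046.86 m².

4.82×10⁴ yd² × 0.836127 → 40301.3 m²
0.142 ha × 10000 → 1420 m²
0.677 acre × 4046.86 → 2739.72 m²
Sum: 40301.3 + 1420 + 2739.72 = 44461 m²

4.45×10⁴ m²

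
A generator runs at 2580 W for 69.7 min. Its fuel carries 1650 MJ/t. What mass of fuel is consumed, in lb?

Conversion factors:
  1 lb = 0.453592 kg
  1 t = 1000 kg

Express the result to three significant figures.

14.4 lb

69.7 min → 4182 s
E = P × t = 2580 × 4182 = 1.07896×10⁷ J
1650 MJ/t → 1.65×10⁶ J/kg
m = E / e_s = 1.07896×10⁷ / 1.65×10⁶ = 6.53915 kg
In lb: 6.53915 / 0.453592 = 14.4164 lb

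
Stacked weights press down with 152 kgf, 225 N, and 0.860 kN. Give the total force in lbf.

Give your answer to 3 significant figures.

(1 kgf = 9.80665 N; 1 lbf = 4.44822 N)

152 kgf × 9.80665 = 1490.61 N
225 N (already N)
0.860 kN × 1000 = 860 N
Total: 1490.61 + 225 + 860 = 2575.61 N
In lbf: 2575.61 / 4.44822 = 579.02 lbf

579 lbf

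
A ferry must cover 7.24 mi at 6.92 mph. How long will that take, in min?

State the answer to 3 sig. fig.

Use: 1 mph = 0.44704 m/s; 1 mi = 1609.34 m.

7.24 mi × 1609.34 = 11651.6 m
6.92 mph × 0.44704 = 3.09352 m/s
t = d / v = 11651.6 m / 3.09352 m/s = 3766.45 s
3766.45 s ÷ (60 s/min) = 62.7742 min

62.8 min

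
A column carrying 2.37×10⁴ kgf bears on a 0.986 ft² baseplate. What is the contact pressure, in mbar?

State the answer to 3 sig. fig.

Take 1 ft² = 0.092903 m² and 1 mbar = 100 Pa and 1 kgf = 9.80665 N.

2.37×10⁴ kgf × 9.80665 = 232418 N
0.986 ft² × 0.092903 = 0.0916024 m²
P = F / A = 232418 N / 0.0916024 m² = 2.53725×10⁶ Pa
2.53725×10⁶ Pa ÷ (100 Pa/mbar) = 25372.5 mbar

2.54×10⁴ mbar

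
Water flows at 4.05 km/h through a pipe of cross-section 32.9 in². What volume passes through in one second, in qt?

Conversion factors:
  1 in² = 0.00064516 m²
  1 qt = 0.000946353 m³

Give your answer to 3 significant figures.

4.05 km/h × (1/3.6) → 1.125 m/s
32.9 in² × 0.00064516 → 0.0212258 m²
V = v × A × t = 1.125 m/s × 0.0212258 m² × 1 s = 0.023879 m³
0.023879 m³ ÷ (0.000946353 m³/qt) = 25.2327 qt

25.2 qt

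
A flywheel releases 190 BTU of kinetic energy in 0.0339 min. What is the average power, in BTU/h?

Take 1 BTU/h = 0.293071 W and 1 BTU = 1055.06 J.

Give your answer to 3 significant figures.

3.36×10⁵ BTU/h

190 BTU × 1055.06 = 200461 J
0.0339 min × 60 = 2.034 s
P = E / t = 200461 J / 2.034 s = 98555.1 W
98555.1 W ÷ (0.293071 W/BTU/h) = 336284 BTU/h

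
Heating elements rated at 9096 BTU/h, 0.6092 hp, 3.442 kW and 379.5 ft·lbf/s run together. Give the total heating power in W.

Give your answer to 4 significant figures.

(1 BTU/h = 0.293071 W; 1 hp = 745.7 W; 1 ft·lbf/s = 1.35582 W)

7077 W

9096 BTU/h × 0.293071 → 2665.77 W
0.6092 hp × 745.7 → 454.28 W
3.442 kW × 1000 → 3442 W
379.5 ft·lbf/s × 1.35582 → 514.534 W
Combined: 2665.77 + 454.28 + 3442 + 514.534 = 7076.58 W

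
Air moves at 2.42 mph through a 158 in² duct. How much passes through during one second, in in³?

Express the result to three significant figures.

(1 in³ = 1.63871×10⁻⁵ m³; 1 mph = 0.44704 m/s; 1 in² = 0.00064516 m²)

2.42 mph × 0.44704 = 1.08184 m/s
158 in² × 0.00064516 = 0.101935 m²
V = v × A × t = 1.08184 m/s × 0.101935 m² × 1 s = 0.110277 m³
0.110277 m³ ÷ (1.63871×10⁻⁵ m³/in³) = 6729.5 in³

6730 in³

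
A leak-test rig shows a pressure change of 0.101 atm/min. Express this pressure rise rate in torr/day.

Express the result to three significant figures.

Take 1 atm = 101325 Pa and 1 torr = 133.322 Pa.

0.101 atm/min × 101325 Pa/atm ÷ 60 s/min = 170.564 Pa/s
170.564 Pa/s ÷ 133.322 Pa/torr × 86400 s/day = 110535 torr/day

1.11×10⁵ torr/day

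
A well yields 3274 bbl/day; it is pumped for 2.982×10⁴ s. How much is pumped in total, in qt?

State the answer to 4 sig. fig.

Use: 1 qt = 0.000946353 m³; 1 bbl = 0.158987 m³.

3274 bbl/day → 0.00602458 m³/s
V = Q × t = 0.00602458 × 29820 = 179.653 m³
In qt: 179.653 / 0.000946353 = 189837 qt

1.898×10⁵ qt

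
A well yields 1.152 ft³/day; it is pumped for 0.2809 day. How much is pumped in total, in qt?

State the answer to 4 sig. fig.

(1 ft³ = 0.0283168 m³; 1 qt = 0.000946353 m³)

9.683 qt

1.152 ft³/day → 3.77557×10⁻⁷ m³/s
0.2809 day → 24269.8 s
V = Q × t = 3.77557×10⁻⁷ × 24269.8 = 0.00916323 m³
In qt: 0.00916323 / 0.000946353 = 9.68268 qt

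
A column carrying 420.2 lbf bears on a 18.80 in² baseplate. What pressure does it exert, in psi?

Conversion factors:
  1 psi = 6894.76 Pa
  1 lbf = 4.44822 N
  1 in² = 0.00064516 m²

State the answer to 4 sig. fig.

22.35 psi

420.2 lbf × 4.44822 = 1869.14 N
18.80 in² × 0.00064516 = 0.012129 m²
P = F / A = 1869.14 N / 0.012129 m² = 154105 Pa
154105 Pa ÷ (6894.76 Pa/psi) = 22.351 psi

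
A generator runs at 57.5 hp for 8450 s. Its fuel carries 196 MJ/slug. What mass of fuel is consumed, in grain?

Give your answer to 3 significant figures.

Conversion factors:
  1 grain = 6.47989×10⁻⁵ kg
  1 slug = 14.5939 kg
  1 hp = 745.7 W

4.16×10⁵ grain

57.5 hp → 42877.8 W
E = P × t = 42877.8 × 8450 = 3.62317×10⁸ J
196 MJ/slug → 1.34303×10⁷ J/kg
m = E / e_s = 3.62317×10⁸ / 1.34303×10⁷ = 26.9776 kg
In grain: 26.9776 / 6.47989×10⁻⁵ = 416328 grain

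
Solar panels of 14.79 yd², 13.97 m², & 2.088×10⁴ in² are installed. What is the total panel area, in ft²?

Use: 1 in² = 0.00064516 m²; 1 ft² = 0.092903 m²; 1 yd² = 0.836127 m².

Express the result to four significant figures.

428.5 ft²

14.79 yd² × 0.836127 = 12.3663 m²
13.97 m² (already m²)
2.088×10⁴ in² × 0.00064516 = 13.4709 m²
Sum: 12.3663 + 13.97 + 13.4709 = 39.8072 m²
In ft²: 39.8072 / 0.092903 = 428.481 ft²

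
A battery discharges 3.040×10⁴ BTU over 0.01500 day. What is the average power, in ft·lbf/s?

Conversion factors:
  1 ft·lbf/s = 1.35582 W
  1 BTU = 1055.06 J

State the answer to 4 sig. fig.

1.825×10⁴ ft·lbf/s

3.040×10⁴ BTU × 1055.06 = 3.20738×10⁷ J
0.01500 day × 86400 = 1296 s
P = E / t = 3.20738×10⁷ J / 1296 s = 24748.3 W
24748.3 W ÷ (1.35582 W/ft·lbf/s) = 18253.4 ft·lbf/s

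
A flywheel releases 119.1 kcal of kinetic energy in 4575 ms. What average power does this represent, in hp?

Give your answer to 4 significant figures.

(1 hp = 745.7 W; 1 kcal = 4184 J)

146.1 hp

119.1 kcal × 4184 = 498314 J
4575 ms × 0.001 = 4.575 s
P = E / t = 498314 J / 4.575 s = 108921 W
108921 W ÷ (745.7 W/hp) = 146.065 hp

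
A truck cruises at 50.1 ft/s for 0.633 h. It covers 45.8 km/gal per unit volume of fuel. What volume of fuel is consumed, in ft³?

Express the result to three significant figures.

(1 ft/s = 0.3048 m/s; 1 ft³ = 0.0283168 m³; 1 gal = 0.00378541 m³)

50.1 ft/s → 15.2705 m/s
0.633 h → 2278.8 s
d = v × t = 15.2705 × 2278.8 = 34798.4 m
45.8 km/gal → 1.20991×10⁷ m/m³
V = d / (distance per unit fuel) = 34798.4 / 1.20991×10⁷ = 0.00287611 m³
In ft³: 0.00287611 / 0.0283168 = 0.101569 ft³

0.102 ft³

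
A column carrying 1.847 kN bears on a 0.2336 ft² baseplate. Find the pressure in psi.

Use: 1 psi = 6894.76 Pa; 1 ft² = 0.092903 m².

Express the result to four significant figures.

12.34 psi

1.847 kN × 1000 → 1847 N
0.2336 ft² × 0.092903 → 0.0217021 m²
P = F / A = 1847 N / 0.0217021 m² = 85107 Pa
85107 Pa ÷ (6894.76 Pa/psi) = 12.3437 psi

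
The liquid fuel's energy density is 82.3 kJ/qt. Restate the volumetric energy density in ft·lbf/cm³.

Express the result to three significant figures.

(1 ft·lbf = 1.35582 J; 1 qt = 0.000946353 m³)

82.3 kJ/qt × 1000 J/kJ ÷ 0.000946353 m³/qt = 8.69654×10⁷ J/m³
8.69654×10⁷ J/m³ ÷ 1.35582 J/ft·lbf × 10⁻⁶ m³/cm³ = 64.1423 ft·lbf/cm³

64.1 ft·lbf/cm³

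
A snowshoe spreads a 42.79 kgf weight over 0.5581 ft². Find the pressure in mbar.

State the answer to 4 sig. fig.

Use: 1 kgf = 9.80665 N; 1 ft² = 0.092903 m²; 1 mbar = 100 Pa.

42.79 kgf × 9.80665 → 419.627 N
0.5581 ft² × 0.092903 → 0.0518492 m²
P = F / A = 419.627 N / 0.0518492 m² = 8093.22 Pa
8093.22 Pa ÷ (100 Pa/mbar) = 80.9322 mbar

80.93 mbar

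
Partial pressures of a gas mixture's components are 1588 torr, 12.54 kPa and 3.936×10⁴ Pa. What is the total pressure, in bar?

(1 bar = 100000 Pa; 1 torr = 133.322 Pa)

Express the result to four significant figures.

2.636 bar

1588 torr × 133.322 → 211715 Pa
12.54 kPa × 1000 → 12540 Pa
3.936×10⁴ Pa (already Pa)
Combined: 211715 + 12540 + 39360 = 263615 Pa
In bar: 263615 / 100000 = 2.63615 bar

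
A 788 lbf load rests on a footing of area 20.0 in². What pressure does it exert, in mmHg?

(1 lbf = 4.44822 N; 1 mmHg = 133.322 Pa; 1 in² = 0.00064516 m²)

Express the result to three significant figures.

788 lbf × 4.44822 → 3505.2 N
20.0 in² × 0.00064516 → 0.0129032 m²
P = F / A = 3505.2 N / 0.0129032 m² = 271654 Pa
271654 Pa ÷ (133.322 Pa/mmHg) = 2037.58 mmHg

2040 mmHg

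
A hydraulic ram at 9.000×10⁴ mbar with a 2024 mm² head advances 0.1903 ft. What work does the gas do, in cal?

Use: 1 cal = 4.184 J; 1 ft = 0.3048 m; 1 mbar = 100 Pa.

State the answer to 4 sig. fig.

9.000×10⁴ mbar → 9×10⁶ Pa
2024 mm² → 0.002024 m²
F = P × A = 9×10⁶ × 0.002024 = 18216 N
0.1903 ft → 0.0580034 m
W = F × d = 18216 × 0.0580034 = 1056.59 J
In cal: 1056.59 / 4.184 = 252.531 cal

252.5 cal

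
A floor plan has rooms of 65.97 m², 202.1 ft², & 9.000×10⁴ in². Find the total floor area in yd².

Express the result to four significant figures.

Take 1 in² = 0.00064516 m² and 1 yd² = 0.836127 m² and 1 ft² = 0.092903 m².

65.97 m² (already m²)
202.1 ft² × 0.092903 → 18.7757 m²
9.000×10⁴ in² × 0.00064516 → 58.0644 m²
Sum: 65.97 + 18.7757 + 58.0644 = 142.81 m²
In yd²: 142.81 / 0.836127 = 170.799 yd²

170.8 yd²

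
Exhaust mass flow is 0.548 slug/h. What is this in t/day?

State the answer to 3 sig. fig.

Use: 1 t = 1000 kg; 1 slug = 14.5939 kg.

0.192 t/day

0.548 slug/h × 14.5939 kg/slug ÷ 3600 s/h = 0.00222152 kg/s
0.00222152 kg/s ÷ 1000 kg/t × 86400 s/day = 0.191939 t/day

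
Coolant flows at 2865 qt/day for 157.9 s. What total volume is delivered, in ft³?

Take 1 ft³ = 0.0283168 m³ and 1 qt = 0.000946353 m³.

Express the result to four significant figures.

0.1750 ft³

2865 qt/day → 3.13808×10⁻⁵ m³/s
V = Q × t = 3.13808×10⁻⁵ × 157.9 = 0.00495503 m³
In ft³: 0.00495503 / 0.0283168 = 0.174986 ft³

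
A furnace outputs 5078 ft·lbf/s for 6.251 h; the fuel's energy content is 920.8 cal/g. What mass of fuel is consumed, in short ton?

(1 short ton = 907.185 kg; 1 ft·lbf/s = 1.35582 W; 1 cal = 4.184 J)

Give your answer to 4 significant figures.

5078 ft·lbf/s → 6884.85 W
6.251 h → 22503.6 s
E = P × t = 6884.85 × 22503.6 = 1.54934×10⁸ J
920.8 cal/g → 3.85263×10⁶ J/kg
m = E / e_s = 1.54934×10⁸ / 3.85263×10⁶ = 40.2151 kg
In short ton: 40.2151 / 907.185 = 0.0443295 short ton

0.04433 short ton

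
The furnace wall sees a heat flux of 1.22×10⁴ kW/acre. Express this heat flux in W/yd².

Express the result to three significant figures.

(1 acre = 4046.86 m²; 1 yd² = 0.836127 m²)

1.22×10⁴ kW/acre × 1000 W/kW ÷ 4046.86 m²/acre = 3014.68 W/m²
3014.68 W/m² × 0.836127 m²/yd² = 2520.66 W/yd²

2520 W/yd²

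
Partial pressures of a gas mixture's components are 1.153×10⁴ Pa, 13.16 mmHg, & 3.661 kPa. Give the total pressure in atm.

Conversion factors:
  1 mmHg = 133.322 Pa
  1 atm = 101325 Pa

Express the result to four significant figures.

0.1672 atm

1.153×10⁴ Pa (already Pa)
13.16 mmHg × 133.322 = 1754.52 Pa
3.661 kPa × 1000 = 3661 Pa
Combined: 11530 + 1754.52 + 3661 = 16945.5 Pa
In atm: 16945.5 / 101325 = 0.167239 atm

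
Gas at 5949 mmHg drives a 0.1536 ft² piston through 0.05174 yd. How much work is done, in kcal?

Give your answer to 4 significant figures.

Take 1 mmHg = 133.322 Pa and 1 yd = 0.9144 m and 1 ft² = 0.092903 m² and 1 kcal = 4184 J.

5949 mmHg → 793133 Pa
0.1536 ft² → 0.0142699 m²
F = P × A = 793133 × 0.0142699 = 11317.9 N
0.05174 yd → 0.0473111 m
W = F × d = 11317.9 × 0.0473111 = 535.462 J
In kcal: 535.462 / 4184 = 0.127978 kcal

0.1280 kcal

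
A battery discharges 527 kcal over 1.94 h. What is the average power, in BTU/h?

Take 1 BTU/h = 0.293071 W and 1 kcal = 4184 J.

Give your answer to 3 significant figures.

1080 BTU/h

527 kcal × 4184 = 2.20497×10⁶ J
1.94 h × 3600 = 6984 s
P = E / t = 2.20497×10⁶ J / 6984 s = 315.717 W
315.717 W ÷ (0.293071 W/BTU/h) = 1077.27 BTU/h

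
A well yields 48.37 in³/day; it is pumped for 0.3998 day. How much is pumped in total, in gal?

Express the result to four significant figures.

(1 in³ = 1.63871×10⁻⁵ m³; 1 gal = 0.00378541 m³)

48.37 in³/day → 9.17412×10⁻⁹ m³/s
0.3998 day → 34542.7 s
V = Q × t = 9.17412×10⁻⁹ × 34542.7 = 3.16899×10⁻⁴ m³
In gal: 3.16899×10⁻⁴ / 0.00378541 = 0.0837159 gal

0.08372 gal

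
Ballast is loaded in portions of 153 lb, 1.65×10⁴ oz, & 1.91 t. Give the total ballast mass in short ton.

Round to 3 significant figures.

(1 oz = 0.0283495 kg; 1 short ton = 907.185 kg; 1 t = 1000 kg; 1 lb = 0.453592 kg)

2.70 short ton

153 lb × 0.453592 = 69.3996 kg
1.65×10⁴ oz × 0.0283495 = 467.767 kg
1.91 t × 1000 = 1910 kg
Total: 69.3996 + 467.767 + 1910 = 2447.17 kg
In short ton: 2447.17 / 907.185 = 2.69754 short ton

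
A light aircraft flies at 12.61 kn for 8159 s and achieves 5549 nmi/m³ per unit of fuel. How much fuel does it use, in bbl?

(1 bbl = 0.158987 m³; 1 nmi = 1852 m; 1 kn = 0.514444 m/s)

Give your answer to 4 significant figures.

0.03239 bbl

12.61 kn → 6.48714 m/s
d = v × t = 6.48714 × 8159 = 52928.6 m
5549 nmi/m³ → 1.02767×10⁷ m/m³
V = d / (distance per unit fuel) = 52928.6 / 1.02767×10⁷ = 0.00515035 m³
In bbl: 0.00515035 / 0.158987 = 0.0323948 bbl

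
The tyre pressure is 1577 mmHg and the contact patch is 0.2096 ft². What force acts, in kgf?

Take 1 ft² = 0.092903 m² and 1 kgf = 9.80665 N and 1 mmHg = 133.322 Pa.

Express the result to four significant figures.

417.5 kgf

1577 mmHg × 133.322 = 210249 Pa
0.2096 ft² × 0.092903 = 0.0194725 m²
F = P × A = 210249 Pa × 0.0194725 m² = 4094.07 N
4094.07 N ÷ (9.80665 N/kgf) = 417.479 kgf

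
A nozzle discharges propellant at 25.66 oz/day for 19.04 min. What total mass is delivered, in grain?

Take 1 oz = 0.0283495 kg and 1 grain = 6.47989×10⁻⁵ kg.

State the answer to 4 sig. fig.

148.4 grain

25.66 oz/day → 8.41954×10⁻⁶ kg/s
19.04 min → 1142.4 s
m = ṁ × t = 8.41954×10⁻⁶ × 1142.4 = 0.00961848 kg
In grain: 0.00961848 / 6.47989×10⁻⁵ = 148.436 grain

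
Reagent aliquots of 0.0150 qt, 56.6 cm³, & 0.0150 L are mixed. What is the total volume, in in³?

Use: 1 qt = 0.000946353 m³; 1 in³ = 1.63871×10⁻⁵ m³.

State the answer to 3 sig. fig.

5.24 in³

0.0150 qt × 0.000946353 = 1.41953×10⁻⁵ m³
56.6 cm³ × 10⁻⁶ = 5.66×10⁻⁵ m³
0.0150 L × 0.001 = 1.5×10⁻⁵ m³
Total: 1.41953×10⁻⁵ + 5.66×10⁻⁵ + 1.5×10⁻⁵ = 8.57953×10⁻⁵ m³
In in³: 8.57953×10⁻⁵ / 1.63871×10⁻⁵ = 5.23554 in³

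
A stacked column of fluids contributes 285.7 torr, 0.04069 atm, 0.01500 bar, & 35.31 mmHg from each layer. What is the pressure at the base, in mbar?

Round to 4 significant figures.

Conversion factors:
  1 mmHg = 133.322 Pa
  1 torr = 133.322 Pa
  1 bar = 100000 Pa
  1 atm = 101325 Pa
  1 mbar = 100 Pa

285.7 torr × 133.322 = 38090.1 Pa
0.04069 atm × 101325 = 4122.91 Pa
0.01500 bar × 100000 = 1500 Pa
35.31 mmHg × 133.322 = 4707.6 Pa
Total: 38090.1 + 4122.91 + 1500 + 4707.6 = 48420.6 Pa
In mbar: 48420.6 / 100 = 484.206 mbar

484.2 mbar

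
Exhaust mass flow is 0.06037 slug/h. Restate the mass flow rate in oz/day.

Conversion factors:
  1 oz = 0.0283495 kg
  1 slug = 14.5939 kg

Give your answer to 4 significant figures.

0.06037 slug/h × 14.5939 kg/slug ÷ 3600 s/h = 2.44732×10⁻⁴ kg/s
2.44732×10⁻⁴ kg/s ÷ 0.0283495 kg/oz × 86400 s/day = 745.863 oz/day

745.9 oz/day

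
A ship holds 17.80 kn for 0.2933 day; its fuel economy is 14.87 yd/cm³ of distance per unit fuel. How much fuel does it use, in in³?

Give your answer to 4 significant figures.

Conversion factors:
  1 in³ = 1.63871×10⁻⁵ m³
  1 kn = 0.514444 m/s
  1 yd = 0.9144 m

1041 in³

17.80 kn → 9.1571 m/s
0.2933 day → 25341.1 s
d = v × t = 9.1571 × 25341.1 = 232051 m
14.87 yd/cm³ → 1.35971×10⁷ m/m³
V = d / (distance per unit fuel) = 232051 / 1.35971×10⁷ = 0.0170662 m³
In in³: 0.0170662 / 1.63871×10⁻⁵ = 1041.44 in³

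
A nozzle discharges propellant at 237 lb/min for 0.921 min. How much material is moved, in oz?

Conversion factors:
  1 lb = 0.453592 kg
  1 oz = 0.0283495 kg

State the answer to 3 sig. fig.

3490 oz

237 lb/min → 1.79169 kg/s
0.921 min → 55.26 s
m = ṁ × t = 1.79169 × 55.26 = 99.0088 kg
In oz: 99.0088 / 0.0283495 = 3492.44 oz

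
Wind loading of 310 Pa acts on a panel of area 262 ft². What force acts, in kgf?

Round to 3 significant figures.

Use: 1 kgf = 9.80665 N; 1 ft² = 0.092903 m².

262 ft² × 0.092903 → 24.3406 m²
F = P × A = 310 Pa × 24.3406 m² = 7545.59 N
7545.59 N ÷ (9.80665 N/kgf) = 769.436 kgf

769 kgf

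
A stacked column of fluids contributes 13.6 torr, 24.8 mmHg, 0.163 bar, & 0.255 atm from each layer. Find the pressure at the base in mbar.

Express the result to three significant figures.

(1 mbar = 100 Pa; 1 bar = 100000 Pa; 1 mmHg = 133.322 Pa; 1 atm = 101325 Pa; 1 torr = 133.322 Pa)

13.6 torr × 133.322 = 1813.18 Pa
24.8 mmHg × 133.322 = 3306.39 Pa
0.163 bar × 100000 = 16300 Pa
0.255 atm × 101325 = 25837.9 Pa
Sum: 1813.18 + 3306.39 + 16300 + 25837.9 = 47257.5 Pa
In mbar: 47257.5 / 100 = 472.575 mbar

473 mbar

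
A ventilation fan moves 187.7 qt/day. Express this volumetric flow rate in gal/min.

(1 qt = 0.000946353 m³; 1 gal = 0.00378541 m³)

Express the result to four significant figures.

187.7 qt/day × 0.000946353 m³/qt ÷ 86400 s/day = 2.05591×10⁻⁶ m³/s
2.05591×10⁻⁶ m³/s ÷ 0.00378541 m³/gal × 60 s/min = 0.0325869 gal/min

0.03259 gal/min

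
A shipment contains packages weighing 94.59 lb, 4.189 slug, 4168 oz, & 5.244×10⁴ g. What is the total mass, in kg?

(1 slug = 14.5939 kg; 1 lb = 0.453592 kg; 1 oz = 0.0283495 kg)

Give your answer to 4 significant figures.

94.59 lb × 0.453592 = 42.9053 kg
4.189 slug × 14.5939 = 61.1338 kg
4168 oz × 0.0283495 = 118.161 kg
5.244×10⁴ g × 0.001 = 52.44 kg
Total: 42.9053 + 61.1338 + 118.161 + 52.44 = 274.64 kg

274.6 kg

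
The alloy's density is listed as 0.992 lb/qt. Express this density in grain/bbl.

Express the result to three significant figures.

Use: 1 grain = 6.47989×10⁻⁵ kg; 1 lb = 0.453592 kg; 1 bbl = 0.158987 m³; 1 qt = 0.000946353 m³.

1.17×10⁶ grain/bbl

0.992 lb/qt × 0.453592 kg/lb ÷ 0.000946353 m³/qt = 475.471 kg/m³
475.471 kg/m³ ÷ 6.47989×10⁻⁵ kg/grain × 0.158987 m³/bbl = 1.16659×10⁶ grain/bbl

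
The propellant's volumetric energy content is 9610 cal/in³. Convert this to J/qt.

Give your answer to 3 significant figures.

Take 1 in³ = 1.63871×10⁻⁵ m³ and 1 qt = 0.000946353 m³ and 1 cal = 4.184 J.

9610 cal/in³ × 4.184 J/cal ÷ 1.63871×10⁻⁵ m³/in³ = 2.45365×10⁹ J/m³
2.45365×10⁹ J/m³ × 0.000946353 m³/qt = 2.32202×10⁶ J/qt

2.32×10⁶ J/qt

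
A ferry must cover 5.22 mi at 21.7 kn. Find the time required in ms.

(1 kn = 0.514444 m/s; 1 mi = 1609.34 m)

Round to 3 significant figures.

5.22 mi × 1609.34 → 8400.75 m
21.7 kn × 0.514444 → 11.1634 m/s
t = d / v = 8400.75 m / 11.1634 m/s = 752.526 s
752.526 s ÷ (0.001 s/ms) = 752526 ms

7.53×10⁵ ms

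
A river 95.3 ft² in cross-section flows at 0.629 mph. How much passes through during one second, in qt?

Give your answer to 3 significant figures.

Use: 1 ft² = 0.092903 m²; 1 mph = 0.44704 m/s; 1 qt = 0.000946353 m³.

2630 qt

0.629 mph × 0.44704 → 0.281188 m/s
95.3 ft² × 0.092903 → 8.85366 m²
V = v × A × t = 0.281188 m/s × 8.85366 m² × 1 s = 2.48954 m³
2.48954 m³ ÷ (0.000946353 m³/qt) = 2630.67 qt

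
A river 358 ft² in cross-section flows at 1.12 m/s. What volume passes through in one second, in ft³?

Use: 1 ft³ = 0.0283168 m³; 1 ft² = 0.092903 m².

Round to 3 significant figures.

1320 ft³

358 ft² × 0.092903 = 33.2593 m²
V = v × A × t = 1.12 m/s × 33.2593 m² × 1 s = 37.2504 m³
37.2504 m³ ÷ (0.0283168 m³/ft³) = 1315.49 ft³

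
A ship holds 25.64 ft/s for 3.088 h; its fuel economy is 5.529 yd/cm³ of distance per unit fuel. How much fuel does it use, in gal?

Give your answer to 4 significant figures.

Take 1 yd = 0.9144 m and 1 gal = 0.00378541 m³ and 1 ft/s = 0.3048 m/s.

25.64 ft/s → 7.81507 m/s
3.088 h → 11116.8 s
d = v × t = 7.81507 × 11116.8 = 86878.6 m
5.529 yd/cm³ → 5.05572×10⁶ m/m³
V = d / (distance per unit fuel) = 86878.6 / 5.05572×10⁶ = 0.0171842 m³
In gal: 0.0171842 / 0.00378541 = 4.53959 gal

4.540 gal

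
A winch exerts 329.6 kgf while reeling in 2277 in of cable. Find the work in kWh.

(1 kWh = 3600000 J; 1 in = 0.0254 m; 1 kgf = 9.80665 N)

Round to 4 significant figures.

0.05193 kWh

329.6 kgf × 9.80665 = 3232.27 N
2277 in × 0.0254 = 57.8358 m
W = F × d = 3232.27 N × 57.8358 m = 186941 J
186941 J ÷ (3600000 J/kWh) = 0.0519281 kWh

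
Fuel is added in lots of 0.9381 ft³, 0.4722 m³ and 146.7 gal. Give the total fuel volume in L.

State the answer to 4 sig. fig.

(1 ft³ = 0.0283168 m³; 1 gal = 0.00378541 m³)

0.9381 ft³ × 0.0283168 = 0.026564 m³
0.4722 m³ (already m³)
146.7 gal × 0.00378541 = 0.55532 m³
Combined: 0.026564 + 0.4722 + 0.55532 = 1.05408 m³
In L: 1.05408 / 0.001 = 1054.08 L

1054 L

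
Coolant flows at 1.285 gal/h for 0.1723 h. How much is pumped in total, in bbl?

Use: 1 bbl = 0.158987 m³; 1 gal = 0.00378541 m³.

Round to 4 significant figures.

0.005272 bbl

1.285 gal/h → 1.35118×10⁻⁶ m³/s
0.1723 h → 620.28 s
V = Q × t = 1.35118×10⁻⁶ × 620.28 = 8.3811×10⁻⁴ m³
In bbl: 8.3811×10⁻⁴ / 0.158987 = 0.00527156 bbl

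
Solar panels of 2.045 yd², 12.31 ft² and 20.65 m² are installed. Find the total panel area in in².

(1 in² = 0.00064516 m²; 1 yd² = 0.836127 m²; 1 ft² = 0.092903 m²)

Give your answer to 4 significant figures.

2.045 yd² × 0.836127 = 1.70988 m²
12.31 ft² × 0.092903 = 1.14364 m²
20.65 m² (already m²)
Combined: 1.70988 + 1.14364 + 20.65 = 23.5035 m²
In in²: 23.5035 / 0.00064516 = 36430.5 in²

3.643×10⁴ in²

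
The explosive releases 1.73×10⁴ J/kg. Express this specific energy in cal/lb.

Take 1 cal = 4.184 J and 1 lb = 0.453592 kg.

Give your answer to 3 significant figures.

1.73×10⁴ J/kg is already 17300 J/kg
17300 J/kg ÷ 4.184 J/cal × 0.453592 kg/lb = 1875.51 cal/lb

1880 cal/lb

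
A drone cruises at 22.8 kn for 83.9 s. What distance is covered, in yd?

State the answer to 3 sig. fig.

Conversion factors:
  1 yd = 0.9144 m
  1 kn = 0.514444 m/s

1080 yd

22.8 kn × 0.514444 → 11.7293 m/s
d = v × t = 11.7293 m/s × 83.9 s = 984.088 m
984.088 m ÷ (0.9144 m/yd) = 1076.21 yd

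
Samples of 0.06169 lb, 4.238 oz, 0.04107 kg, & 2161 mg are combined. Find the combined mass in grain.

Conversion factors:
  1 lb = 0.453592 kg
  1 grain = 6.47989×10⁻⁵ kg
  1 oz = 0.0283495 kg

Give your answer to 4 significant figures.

2953 grain

0.06169 lb × 0.453592 → 0.0279821 kg
4.238 oz × 0.0283495 → 0.120145 kg
0.04107 kg (already kg)
2161 mg × 10⁻⁶ → 0.002161 kg
Total: 0.0279821 + 0.120145 + 0.04107 + 0.002161 = 0.191358 kg
In grain: 0.191358 / 6.47989×10⁻⁵ = 2953.11 grain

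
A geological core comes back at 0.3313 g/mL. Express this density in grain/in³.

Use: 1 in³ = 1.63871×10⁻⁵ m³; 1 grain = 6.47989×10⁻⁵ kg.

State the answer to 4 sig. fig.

0.3313 g/mL × 0.001 kg/g ÷ 10⁻⁶ m³/mL = 331.3 kg/m³
331.3 kg/m³ ÷ 6.47989×10⁻⁵ kg/grain × 1.63871×10⁻⁵ m³/in³ = 83.783 grain/in³

83.78 grain/in³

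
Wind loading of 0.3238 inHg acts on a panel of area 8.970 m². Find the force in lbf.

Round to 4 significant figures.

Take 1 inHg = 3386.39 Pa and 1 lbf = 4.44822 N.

0.3238 inHg × 3386.39 = 1096.51 Pa
F = P × A = 1096.51 Pa × 8.97 m² = 9835.69 N
9835.69 N ÷ (4.44822 N/lbf) = 2211.15 lbf

2211 lbf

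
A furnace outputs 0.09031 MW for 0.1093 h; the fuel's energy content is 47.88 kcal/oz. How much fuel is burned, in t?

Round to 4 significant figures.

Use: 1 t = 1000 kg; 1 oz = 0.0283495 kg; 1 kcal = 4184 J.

0.09031 MW → 90310 W
0.1093 h → 393.48 s
E = P × t = 90310 × 393.48 = 3.55352×10⁷ J
47.88 kcal/oz → 7.06644×10⁶ J/kg
m = E / e_s = 3.55352×10⁷ / 7.06644×10⁶ = 5.02873 kg
In t: 5.02873 / 1000 = 0.00502873 t

0.005029 t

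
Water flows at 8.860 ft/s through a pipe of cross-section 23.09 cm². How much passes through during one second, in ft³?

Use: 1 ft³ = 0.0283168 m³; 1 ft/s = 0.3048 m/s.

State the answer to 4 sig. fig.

0.2202 ft³

8.860 ft/s × 0.3048 → 2.70053 m/s
23.09 cm² × 0.0001 → 0.002309 m²
V = v × A × t = 2.70053 m/s × 0.002309 m² × 1 s = 0.00623552 m³
0.00623552 m³ ÷ (0.0283168 m³/ft³) = 0.220206 ft³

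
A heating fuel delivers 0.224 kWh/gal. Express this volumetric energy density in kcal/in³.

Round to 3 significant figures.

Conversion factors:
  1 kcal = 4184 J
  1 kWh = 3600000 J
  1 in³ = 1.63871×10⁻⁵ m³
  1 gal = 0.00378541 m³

0.224 kWh/gal × 3600000 J/kWh ÷ 0.00378541 m³/gal = 2.13028×10⁸ J/m³
2.13028×10⁸ J/m³ ÷ 4184 J/kcal × 1.63871×10⁻⁵ m³/in³ = 0.834348 kcal/in³

0.834 kcal/in³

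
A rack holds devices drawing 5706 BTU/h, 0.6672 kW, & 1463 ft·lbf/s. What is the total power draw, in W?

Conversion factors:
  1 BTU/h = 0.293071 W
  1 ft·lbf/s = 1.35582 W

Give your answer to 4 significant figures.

5706 BTU/h × 0.293071 = 1672.26 W
0.6672 kW × 1000 = 667.2 W
1463 ft·lbf/s × 1.35582 = 1983.56 W
Combined: 1672.26 + 667.2 + 1983.56 = 4323.02 W

4323 W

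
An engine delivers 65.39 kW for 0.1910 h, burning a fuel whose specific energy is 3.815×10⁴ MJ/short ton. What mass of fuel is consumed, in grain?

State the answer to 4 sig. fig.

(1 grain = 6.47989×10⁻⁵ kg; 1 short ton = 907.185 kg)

1.650×10⁴ grain

65.39 kW → 65390 W
0.1910 h → 687.6 s
E = P × t = 65390 × 687.6 = 4.49622×10⁷ J
3.815×10⁴ MJ/short ton → 4.20532×10⁷ J/kg
m = E / e_s = 4.49622×10⁷ / 4.20532×10⁷ = 1.06917 kg
In grain: 1.06917 / 6.47989×10⁻⁵ = 16499.8 grain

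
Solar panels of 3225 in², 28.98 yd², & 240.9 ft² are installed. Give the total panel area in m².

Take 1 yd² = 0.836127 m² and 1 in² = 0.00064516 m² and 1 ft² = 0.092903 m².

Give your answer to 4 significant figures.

48.69 m²

3225 in² × 0.00064516 = 2.08064 m²
28.98 yd² × 0.836127 = 24.231 m²
240.9 ft² × 0.092903 = 22.3803 m²
Combined: 2.08064 + 24.231 + 22.3803 = 48.6919 m²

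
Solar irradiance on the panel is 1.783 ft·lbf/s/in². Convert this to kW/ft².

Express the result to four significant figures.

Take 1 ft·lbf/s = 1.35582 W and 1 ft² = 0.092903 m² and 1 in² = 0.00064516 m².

0.3481 kW/ft²

1.783 ft·lbf/s/in² × 1.35582 W/ft·lbf/s ÷ 0.00064516 m²/in² = 3747.02 W/m²
3747.02 W/m² ÷ 1000 W/kW × 0.092903 m²/ft² = 0.348109 kW/ft²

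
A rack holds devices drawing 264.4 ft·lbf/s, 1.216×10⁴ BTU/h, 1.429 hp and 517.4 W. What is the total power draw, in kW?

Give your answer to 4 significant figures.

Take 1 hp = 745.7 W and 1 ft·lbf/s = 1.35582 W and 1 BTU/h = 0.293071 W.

264.4 ft·lbf/s × 1.35582 → 358.479 W
1.216×10⁴ BTU/h × 0.293071 → 3563.74 W
1.429 hp × 745.7 → 1065.61 W
517.4 W (already W)
Sum: 358.479 + 3563.74 + 1065.61 + 517.4 = 5505.23 W
In kW: 5505.23 / 1000 = 5.50523 kW

5.505 kW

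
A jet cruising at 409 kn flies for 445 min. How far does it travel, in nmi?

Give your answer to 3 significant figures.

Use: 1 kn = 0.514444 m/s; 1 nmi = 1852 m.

409 kn × 0.514444 = 210.408 m/s
445 min × 60 = 26700 s
d = v × t = 210.408 m/s × 26700 s = 5.61789×10⁶ m
5.61789×10⁶ m ÷ (1852 m/nmi) = 3033.42 nmi

3030 nmi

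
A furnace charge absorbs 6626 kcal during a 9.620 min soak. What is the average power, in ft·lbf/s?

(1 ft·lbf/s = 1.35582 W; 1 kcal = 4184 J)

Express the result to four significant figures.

6626 kcal × 4184 → 2.77232×10⁷ J
9.620 min × 60 → 577.2 s
P = E / t = 2.77232×10⁷ J / 577.2 s = 48030.5 W
48030.5 W ÷ (1.35582 W/ft·lbf/s) = 35425.4 ft·lbf/s

3.543×10⁴ ft·lbf/s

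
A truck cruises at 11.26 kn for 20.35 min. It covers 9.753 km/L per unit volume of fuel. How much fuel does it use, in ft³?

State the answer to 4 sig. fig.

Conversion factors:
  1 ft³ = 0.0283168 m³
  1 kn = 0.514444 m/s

11.26 kn → 5.79264 m/s
20.35 min → 1221 s
d = v × t = 5.79264 × 1221 = 7072.81 m
9.753 km/L → 9.753×10⁶ m/m³
V = d / (distance per unit fuel) = 7072.81 / 9.753×10⁶ = 7.25193×10⁻⁴ m³
In ft³: 7.25193×10⁻⁴ / 0.0283168 = 0.02561 ft³

0.02561 ft³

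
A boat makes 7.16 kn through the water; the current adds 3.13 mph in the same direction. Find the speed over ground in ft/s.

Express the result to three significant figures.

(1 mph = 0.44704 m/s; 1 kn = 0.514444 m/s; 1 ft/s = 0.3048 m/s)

7.16 kn × 0.514444 = 3.68342 m/s
3.13 mph × 0.44704 = 1.39924 m/s
Combined: 3.68342 + 1.39924 = 5.08266 m/s
In ft/s: 5.08266 / 0.3048 = 16.6754 ft/s

16.7 ft/s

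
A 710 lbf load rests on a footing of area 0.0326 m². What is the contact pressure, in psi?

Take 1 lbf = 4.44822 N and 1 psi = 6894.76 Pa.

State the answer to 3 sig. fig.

14.1 psi

710 lbf × 4.44822 = 3158.24 N
P = F / A = 3158.24 N / 0.0326 m² = 96878.5 Pa
96878.5 Pa ÷ (6894.76 Pa/psi) = 14.051 psi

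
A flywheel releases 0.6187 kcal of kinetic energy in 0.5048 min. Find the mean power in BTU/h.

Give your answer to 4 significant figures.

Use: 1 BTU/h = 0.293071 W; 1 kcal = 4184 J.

0.6187 kcal × 4184 = 2588.64 J
0.5048 min × 60 = 30.288 s
P = E / t = 2588.64 J / 30.288 s = 85.4675 W
85.4675 W ÷ (0.293071 W/BTU/h) = 291.627 BTU/h

291.6 BTU/h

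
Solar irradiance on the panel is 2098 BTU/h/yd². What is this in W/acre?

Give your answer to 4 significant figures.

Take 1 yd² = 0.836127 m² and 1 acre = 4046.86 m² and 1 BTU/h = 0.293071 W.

2.976×10⁶ W/acre

2098 BTU/h/yd² × 0.293071 W/BTU/h ÷ 0.836127 m²/yd² = 735.37 W/m²
735.37 W/m² × 4046.86 m²/acre = 2.97594×10⁶ W/acre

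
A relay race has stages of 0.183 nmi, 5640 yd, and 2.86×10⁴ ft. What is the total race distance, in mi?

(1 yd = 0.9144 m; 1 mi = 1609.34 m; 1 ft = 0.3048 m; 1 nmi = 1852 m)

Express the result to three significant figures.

0.183 nmi × 1852 = 338.916 m
5640 yd × 0.9144 = 5157.22 m
2.86×10⁴ ft × 0.3048 = 8717.28 m
Total: 338.916 + 5157.22 + 8717.28 = 14213.4 m
In mi: 14213.4 / 1609.34 = 8.83182 mi

8.83 mi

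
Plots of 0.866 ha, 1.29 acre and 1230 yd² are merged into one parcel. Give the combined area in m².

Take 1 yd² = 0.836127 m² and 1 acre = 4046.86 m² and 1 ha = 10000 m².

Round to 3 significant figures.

1.49×10⁴ m²

0.866 ha × 10000 = 8660 m²
1.29 acre × 4046.86 = 5220.45 m²
1230 yd² × 0.836127 = 1028.44 m²
Sum: 8660 + 5220.45 + 1028.44 = 14908.9 m²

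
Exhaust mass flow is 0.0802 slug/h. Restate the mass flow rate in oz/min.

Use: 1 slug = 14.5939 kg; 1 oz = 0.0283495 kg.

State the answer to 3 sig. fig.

0.688 oz/min

0.0802 slug/h × 14.5939 kg/slug ÷ 3600 s/h = 3.2512×10⁻⁴ kg/s
3.2512×10⁻⁴ kg/s ÷ 0.0283495 kg/oz × 60 s/min = 0.688097 oz/min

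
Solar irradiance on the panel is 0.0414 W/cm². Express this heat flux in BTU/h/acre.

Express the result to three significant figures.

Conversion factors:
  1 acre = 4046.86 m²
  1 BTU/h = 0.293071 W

5.72×10⁶ BTU/h/acre

0.0414 W/cm² ÷ 0.0001 m²/cm² = 414 W/m²
414 W/m² ÷ 0.293071 W/BTU/h × 4046.86 m²/acre = 5.7167×10⁶ BTU/h/acre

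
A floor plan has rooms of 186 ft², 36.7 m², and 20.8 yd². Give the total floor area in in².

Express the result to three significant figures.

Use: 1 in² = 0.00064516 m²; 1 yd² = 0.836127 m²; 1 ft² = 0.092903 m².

1.11×10⁵ in²

186 ft² × 0.092903 = 17.28 m²
36.7 m² (already m²)
20.8 yd² × 0.836127 = 17.3914 m²
Total: 17.28 + 36.7 + 17.3914 = 71.3714 m²
In in²: 71.3714 / 0.00064516 = 110626 in²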